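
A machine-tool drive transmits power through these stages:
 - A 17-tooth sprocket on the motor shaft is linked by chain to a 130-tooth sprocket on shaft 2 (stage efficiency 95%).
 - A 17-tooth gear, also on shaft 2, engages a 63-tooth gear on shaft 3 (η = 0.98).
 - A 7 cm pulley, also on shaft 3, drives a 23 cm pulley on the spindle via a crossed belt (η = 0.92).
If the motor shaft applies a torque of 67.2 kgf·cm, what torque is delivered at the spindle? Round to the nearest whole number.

Chain: ratio = 130/17 = 7.6471; torque at shaft 2 = 67.2 × 7.6471 × 0.95 = 488.19 kgf·cm.
Gear mesh: ratio = 63/17 = 3.7059; torque at shaft 3 = 488.19 × 3.7059 × 0.98 = 1773 kgf·cm.
Belt: ratio = 23/7 = 3.2857; torque at the spindle = 1773 × 3.2857 × 0.92 = 5359.5 kgf·cm.

5359 kgf·cm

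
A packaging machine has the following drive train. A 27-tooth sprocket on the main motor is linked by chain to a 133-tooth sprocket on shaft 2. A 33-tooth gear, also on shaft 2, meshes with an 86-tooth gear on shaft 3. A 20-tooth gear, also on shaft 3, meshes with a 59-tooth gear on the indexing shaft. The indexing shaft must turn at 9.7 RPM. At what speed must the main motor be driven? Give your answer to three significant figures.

Overall ratio R = 4.9259 × 2.6061 × 2.95 = 37.87.
Required input speed = output speed × R = 9.7 × 37.87 = 367.34 RPM.

367 RPM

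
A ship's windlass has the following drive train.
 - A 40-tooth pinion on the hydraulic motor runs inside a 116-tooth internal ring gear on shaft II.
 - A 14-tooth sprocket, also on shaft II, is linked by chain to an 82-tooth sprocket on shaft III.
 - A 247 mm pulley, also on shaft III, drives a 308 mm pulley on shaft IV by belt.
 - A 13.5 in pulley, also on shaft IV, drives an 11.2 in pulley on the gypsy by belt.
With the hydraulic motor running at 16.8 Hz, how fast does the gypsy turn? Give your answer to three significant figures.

0.956 Hz

the hydraulic motor → shaft II (internal gear, 116/40): 16.8 ÷ 2.9 = 5.7931 Hz
shaft II → shaft III (chain, 82/14): 5.7931 ÷ 5.8571 = 0.98907 Hz
shaft III → shaft IV (belt, 308/247): 0.98907 ÷ 1.247 = 0.79318 Hz
shaft IV → the gypsy (belt, 11.2/13.5): 0.79318 ÷ 0.82963 = 0.95607 Hz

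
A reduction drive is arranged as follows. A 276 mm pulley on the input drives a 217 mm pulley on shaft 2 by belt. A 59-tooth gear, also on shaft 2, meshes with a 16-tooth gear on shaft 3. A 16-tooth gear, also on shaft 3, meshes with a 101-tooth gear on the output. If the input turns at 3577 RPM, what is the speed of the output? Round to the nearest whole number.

the input → shaft 2 (belt, 217/276): 3577 ÷ 0.78623 = 4549.5 RPM
shaft 2 → shaft 3 (gear mesh, 16/59): 4549.5 ÷ 0.27119 = 16776 RPM
shaft 3 → the output (gear mesh, 101/16): 16776 ÷ 6.3125 = 2657.7 RPM

2658 RPM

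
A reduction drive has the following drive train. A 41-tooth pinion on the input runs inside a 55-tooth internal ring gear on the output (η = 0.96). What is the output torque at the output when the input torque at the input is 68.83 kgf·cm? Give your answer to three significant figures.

internal gear 55/41 = 1.3415 → τ = 68.83·1.3415·0.96 = 88.64 kgf·cm

88.6 kgf·cm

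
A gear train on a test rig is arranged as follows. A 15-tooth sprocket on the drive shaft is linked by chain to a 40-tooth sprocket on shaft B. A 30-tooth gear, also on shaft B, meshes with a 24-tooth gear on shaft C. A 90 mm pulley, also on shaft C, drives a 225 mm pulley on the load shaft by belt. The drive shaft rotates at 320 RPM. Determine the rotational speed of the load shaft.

60 RPM

Chain: ratio = 40/15 = 2.6667, so shaft B turns at 320 / 2.6667 = 120 RPM.
Gear mesh: ratio = 24/30 = 0.8, so shaft C turns at 120 / 0.8 = 150 RPM.
Belt: ratio = 225/90 = 2.5, so the load shaft turns at 150 / 2.5 = 60 RPM.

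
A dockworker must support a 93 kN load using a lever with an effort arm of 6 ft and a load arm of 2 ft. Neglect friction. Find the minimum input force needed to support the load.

31 kN

Lever MA = effort arm / load arm = 6/2 = 3.
Effort = load / MA = 93 / 3 = 31 kN.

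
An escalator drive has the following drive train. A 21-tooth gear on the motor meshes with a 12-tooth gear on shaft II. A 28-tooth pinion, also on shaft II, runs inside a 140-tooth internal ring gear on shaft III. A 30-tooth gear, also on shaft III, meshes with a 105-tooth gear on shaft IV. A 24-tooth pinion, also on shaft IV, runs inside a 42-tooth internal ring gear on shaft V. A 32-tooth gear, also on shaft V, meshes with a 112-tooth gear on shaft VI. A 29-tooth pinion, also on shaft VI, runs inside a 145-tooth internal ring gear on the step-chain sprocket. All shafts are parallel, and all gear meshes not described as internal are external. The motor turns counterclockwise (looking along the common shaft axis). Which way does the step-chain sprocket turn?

clockwise

the motor → shaft II: external mesh, 1 reversal → CW.
shaft II → shaft III: internal mesh, same direction → CW.
shaft III → shaft IV: external mesh, 1 reversal → CCW.
shaft IV → shaft V: internal mesh, same direction → CCW.
shaft V → shaft VI: external mesh, 1 reversal → CW.
shaft VI → the step-chain sprocket: internal mesh, same direction → CW.
3 reversals in total — an odd number — so the step-chain sprocket turns opposite to the motor.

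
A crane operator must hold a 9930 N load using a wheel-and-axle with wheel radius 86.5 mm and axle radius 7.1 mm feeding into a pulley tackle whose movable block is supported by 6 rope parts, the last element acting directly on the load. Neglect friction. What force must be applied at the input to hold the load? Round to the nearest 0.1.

135.8 N

Wheel-and-axle MA = R/r = 86.5/7.1 = 12.183.
Block-and-tackle MA = number of supporting rope parts = 6.
Combined ideal MA = 12.183 × 6 = 73.099.
Effort = load / MA = 9930 / 73.099 = 135.84 N.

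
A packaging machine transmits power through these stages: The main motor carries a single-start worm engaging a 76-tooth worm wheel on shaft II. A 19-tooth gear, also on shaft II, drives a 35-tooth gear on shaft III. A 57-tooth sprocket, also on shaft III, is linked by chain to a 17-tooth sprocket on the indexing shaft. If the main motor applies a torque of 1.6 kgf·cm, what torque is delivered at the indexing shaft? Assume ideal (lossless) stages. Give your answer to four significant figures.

66.81 kgf·cm

After the worm (76/1): 1.6 × 76 = 121.6 kgf·cm
After the gear mesh (35/19): 121.6 × 1.8421 = 224 kgf·cm
After the chain (17/57): 224 × 0.29825 = 66.807 kgf·cm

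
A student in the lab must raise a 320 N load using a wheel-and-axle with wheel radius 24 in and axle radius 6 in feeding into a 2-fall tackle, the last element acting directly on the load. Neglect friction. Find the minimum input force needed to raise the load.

40 N

Wheel-and-axle MA = R/r = 24/6 = 4.
Block-and-tackle MA = number of supporting rope parts = 2.
Combined ideal MA = 4 × 2 = 8.
Effort = load / MA = 320 / 8 = 40 N.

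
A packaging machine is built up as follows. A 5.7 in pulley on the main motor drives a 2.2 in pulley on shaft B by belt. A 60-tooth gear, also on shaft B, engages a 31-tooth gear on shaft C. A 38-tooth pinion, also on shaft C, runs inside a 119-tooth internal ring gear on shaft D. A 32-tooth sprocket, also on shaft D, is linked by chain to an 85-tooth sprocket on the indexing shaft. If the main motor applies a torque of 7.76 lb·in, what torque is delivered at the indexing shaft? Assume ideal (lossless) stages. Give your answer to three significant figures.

Belt: ratio = 2.2/5.7 = 0.38596; torque at shaft B = 7.76 × 0.38596 = 2.9951 lb·in.
Gear mesh: ratio = 31/60 = 0.51667; torque at shaft C = 2.9951 × 0.51667 = 1.5475 lb·in.
Internal gear: ratio = 119/38 = 3.1316; torque at shaft D = 1.5475 × 3.1316 = 4.846 lb·in.
Chain: ratio = 85/32 = 2.6562; torque at the indexing shaft = 4.846 × 2.6562 = 12.872 lb·in.

12.9 lb·in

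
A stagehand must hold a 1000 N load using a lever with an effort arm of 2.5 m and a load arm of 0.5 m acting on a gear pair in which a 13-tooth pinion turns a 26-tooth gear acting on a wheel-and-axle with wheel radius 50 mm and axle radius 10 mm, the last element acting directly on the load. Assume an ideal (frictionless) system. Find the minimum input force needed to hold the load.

Lever MA = effort arm / load arm = 2.5/0.5 = 5.
Gear pair MA = 26/13 = 2.
Wheel-and-axle MA = R/r = 50/10 = 5.
Combined ideal MA = 5 × 2 × 5 = 50.
Effort = load / MA = 1000 / 50 = 20 N.

20 N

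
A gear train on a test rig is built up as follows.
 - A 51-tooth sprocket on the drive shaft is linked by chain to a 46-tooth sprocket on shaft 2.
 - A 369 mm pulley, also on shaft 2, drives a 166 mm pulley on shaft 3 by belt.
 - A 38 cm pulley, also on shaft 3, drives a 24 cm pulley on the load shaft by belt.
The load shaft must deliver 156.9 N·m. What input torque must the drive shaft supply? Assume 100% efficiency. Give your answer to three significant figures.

612 N·m

Overall ratio R = 0.90196 × 0.44986 × 0.63158 = 0.25627.
Input torque = output torque / R = 156.9 / 0.25627 = 612.25 N·m.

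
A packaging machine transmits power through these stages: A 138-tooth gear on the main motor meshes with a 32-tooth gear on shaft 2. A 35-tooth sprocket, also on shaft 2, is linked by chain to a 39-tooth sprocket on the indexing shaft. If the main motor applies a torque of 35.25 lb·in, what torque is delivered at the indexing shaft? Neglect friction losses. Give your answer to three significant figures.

gear mesh 32/138 = 0.23188 → τ = 35.25·0.23188 = 8.1739 lb·in
chain 39/35 = 1.1143 → τ = 8.1739·1.1143 = 9.1081 lb·in

9.11 lb·in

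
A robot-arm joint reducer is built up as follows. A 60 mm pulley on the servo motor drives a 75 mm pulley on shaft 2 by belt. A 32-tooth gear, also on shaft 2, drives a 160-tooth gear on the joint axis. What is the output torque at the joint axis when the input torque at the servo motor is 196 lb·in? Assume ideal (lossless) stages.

1225 lb·in

After the belt (75/60): 196 × 1.25 = 245 lb·in
After the gear mesh (160/32): 245 × 5 = 1225 lb·in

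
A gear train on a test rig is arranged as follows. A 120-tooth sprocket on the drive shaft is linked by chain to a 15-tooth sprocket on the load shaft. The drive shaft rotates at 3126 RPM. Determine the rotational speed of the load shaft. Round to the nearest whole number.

25008 RPM

chain 15/120 = 0.125 → 3126/0.125 = 25008 RPM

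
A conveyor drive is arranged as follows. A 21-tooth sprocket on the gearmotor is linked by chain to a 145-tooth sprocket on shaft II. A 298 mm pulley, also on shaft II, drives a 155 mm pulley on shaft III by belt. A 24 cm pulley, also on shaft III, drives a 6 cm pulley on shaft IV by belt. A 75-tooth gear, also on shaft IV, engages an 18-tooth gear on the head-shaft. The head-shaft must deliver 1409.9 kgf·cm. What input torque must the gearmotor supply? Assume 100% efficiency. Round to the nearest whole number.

Overall ratio R = 6.9048 × 0.52013 × 0.25 × 0.24 = 0.21548.
Input torque = output torque / R = 1409.9 / 0.21548 = 6542.9 kgf·cm.

6543 kgf·cm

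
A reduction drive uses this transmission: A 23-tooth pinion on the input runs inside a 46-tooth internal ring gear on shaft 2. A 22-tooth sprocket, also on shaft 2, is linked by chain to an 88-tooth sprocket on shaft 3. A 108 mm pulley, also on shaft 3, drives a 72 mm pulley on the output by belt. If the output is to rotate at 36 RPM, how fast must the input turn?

192 RPM

Overall ratio R = 2 × 4 × 0.66667 = 5.3333.
Required input speed = output speed × R = 36 × 5.3333 = 192 RPM.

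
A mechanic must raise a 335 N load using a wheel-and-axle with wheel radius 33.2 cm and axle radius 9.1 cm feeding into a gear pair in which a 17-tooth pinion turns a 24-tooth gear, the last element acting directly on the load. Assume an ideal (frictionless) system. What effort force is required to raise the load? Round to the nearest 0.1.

65.0 N

Wheel-and-axle MA = R/r = 33.2/9.1 = 3.6484.
Gear pair MA = 24/17 = 1.4118.
Combined ideal MA = 3.6484 × 1.4118 = 5.1506.
Effort = load / MA = 335 / 5.1506 = 65.041 N.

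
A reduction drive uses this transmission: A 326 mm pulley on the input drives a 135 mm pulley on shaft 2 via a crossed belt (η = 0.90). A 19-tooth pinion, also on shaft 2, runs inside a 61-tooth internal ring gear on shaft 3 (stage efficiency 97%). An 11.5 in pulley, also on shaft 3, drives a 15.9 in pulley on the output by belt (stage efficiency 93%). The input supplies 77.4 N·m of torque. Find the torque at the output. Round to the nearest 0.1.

115.5 N·m

Belt: ratio = 135/326 = 0.41411; torque at shaft 2 = 77.4 × 0.41411 × 0.90 = 28.847 N·m.
Internal gear: ratio = 61/19 = 3.2105; torque at shaft 3 = 28.847 × 3.2105 × 0.97 = 89.835 N·m.
Belt: ratio = 15.9/11.5 = 1.3826; torque at the output = 89.835 × 1.3826 × 0.93 = 115.51 N·m.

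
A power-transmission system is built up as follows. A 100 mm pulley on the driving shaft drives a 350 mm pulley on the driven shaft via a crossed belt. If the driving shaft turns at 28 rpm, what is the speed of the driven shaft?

belt 350/100 = 3.5 → 28/3.5 = 8 rpm

8 rpm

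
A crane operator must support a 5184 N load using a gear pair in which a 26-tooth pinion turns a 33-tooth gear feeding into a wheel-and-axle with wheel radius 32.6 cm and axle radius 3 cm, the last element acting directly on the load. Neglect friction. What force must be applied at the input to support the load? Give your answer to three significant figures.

Gear pair MA = 33/26 = 1.2692.
Wheel-and-axle MA = R/r = 32.6/3 = 10.867.
Combined ideal MA = 1.2692 × 10.867 = 13.792.
Effort = load / MA = 5184 / 13.792 = 375.86 N.

376 N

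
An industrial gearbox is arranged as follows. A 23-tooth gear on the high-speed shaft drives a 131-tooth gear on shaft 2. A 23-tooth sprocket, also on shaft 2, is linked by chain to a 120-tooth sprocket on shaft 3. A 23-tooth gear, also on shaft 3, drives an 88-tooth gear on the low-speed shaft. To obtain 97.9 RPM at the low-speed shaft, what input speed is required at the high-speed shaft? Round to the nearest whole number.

11131 RPM

Overall ratio R = 5.6957 × 5.2174 × 3.8261 = 113.7.
Required input speed = output speed × R = 97.9 × 113.7 = 11131 RPM.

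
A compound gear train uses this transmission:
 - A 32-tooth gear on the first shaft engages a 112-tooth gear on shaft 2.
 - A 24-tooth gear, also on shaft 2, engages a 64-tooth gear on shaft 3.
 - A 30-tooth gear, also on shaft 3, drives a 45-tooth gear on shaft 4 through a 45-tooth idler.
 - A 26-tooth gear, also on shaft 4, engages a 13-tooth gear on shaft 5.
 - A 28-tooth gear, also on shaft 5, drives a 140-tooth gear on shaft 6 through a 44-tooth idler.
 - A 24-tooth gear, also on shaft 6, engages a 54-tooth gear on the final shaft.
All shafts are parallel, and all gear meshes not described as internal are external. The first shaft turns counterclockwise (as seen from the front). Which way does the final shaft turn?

the first shaft → shaft 2: external mesh, 1 reversal → CW.
shaft 2 → shaft 3: external mesh, 1 reversal → CCW.
shaft 3 → shaft 4: driver → idler → driven is 2 external meshes, 2 reversals → CCW.
shaft 4 → shaft 5: external mesh, 1 reversal → CW.
shaft 5 → shaft 6: driver → idler → driven is 2 external meshes, 2 reversals → CW.
shaft 6 → the final shaft: external mesh, 1 reversal → CCW.
8 reversals in total — an even number — so the final shaft turns the same way as the first shaft.

counterclockwise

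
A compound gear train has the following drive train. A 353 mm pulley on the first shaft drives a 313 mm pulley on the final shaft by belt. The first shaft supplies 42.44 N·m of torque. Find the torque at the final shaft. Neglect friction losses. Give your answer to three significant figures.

37.6 N·m

After the belt (313/353): 42.44 × 0.88669 = 37.631 N·m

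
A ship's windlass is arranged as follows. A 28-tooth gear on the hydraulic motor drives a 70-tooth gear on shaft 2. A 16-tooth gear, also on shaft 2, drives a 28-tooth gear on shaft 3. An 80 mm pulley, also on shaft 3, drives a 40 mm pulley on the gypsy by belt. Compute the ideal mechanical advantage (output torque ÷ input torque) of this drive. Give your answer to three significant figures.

Each stage contributes driven/driver: gear mesh 70/28 = 2.5, gear mesh 28/16 = 1.75, belt 40/80 = 0.5.
Overall: 2.5 × 1.75 × 0.5 = 2.1875.

2.19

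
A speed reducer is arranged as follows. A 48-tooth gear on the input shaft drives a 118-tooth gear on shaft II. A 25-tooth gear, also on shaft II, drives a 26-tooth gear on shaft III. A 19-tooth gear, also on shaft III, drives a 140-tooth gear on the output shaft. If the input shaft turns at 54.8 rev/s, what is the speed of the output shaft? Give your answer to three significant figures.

the input shaft → shaft II (gear mesh, 118/48): 54.8 ÷ 2.4583 = 22.292 rev/s
shaft II → shaft III (gear mesh, 26/25): 22.292 ÷ 1.04 = 21.434 rev/s
shaft III → the output shaft (gear mesh, 140/19): 21.434 ÷ 7.3684 = 2.9089 rev/s

2.91 rev/s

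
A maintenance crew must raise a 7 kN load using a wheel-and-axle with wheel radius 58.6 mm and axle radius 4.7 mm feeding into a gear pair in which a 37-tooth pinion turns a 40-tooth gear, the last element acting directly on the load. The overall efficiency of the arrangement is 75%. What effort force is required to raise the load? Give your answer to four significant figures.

Wheel-and-axle MA = R/r = 58.6/4.7 = 12.468.
Gear pair MA = 40/37 = 1.0811.
Combined ideal MA = 12.468 × 1.0811 = 13.479.
Actual MA = 13.479 × 0.75 = 10.109.
Effort = load / actual MA = 7 / 10.109 = 0.69243 kN.

0.6924 kN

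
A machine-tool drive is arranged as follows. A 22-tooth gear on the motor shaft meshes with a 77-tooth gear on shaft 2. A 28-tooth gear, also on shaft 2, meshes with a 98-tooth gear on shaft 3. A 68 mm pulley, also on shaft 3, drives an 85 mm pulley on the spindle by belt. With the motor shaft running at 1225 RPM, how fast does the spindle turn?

80 RPM

the motor shaft → shaft 2 (gear mesh, 77/22): 1225 ÷ 3.5 = 350 RPM
shaft 2 → shaft 3 (gear mesh, 98/28): 350 ÷ 3.5 = 100 RPM
shaft 3 → the spindle (belt, 85/68): 100 ÷ 1.25 = 80 RPM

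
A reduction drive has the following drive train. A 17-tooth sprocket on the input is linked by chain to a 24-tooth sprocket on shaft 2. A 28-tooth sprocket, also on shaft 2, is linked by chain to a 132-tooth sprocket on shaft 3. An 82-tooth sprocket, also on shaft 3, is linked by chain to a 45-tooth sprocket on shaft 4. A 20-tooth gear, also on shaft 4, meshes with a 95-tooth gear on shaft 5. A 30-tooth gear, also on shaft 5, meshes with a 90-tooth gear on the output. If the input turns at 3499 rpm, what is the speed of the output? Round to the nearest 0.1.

67.2 rpm

chain 24/17 = 1.4118 → 3499/1.4118 = 2478.5 rpm
chain 132/28 = 4.7143 → 2478.5/4.7143 = 525.73 rpm
chain 45/82 = 0.54878 → 525.73/0.54878 = 958 rpm
gear mesh 95/20 = 4.75 → 958/4.75 = 201.68 rpm
gear mesh 90/30 = 3 → 201.68/3 = 67.228 rpm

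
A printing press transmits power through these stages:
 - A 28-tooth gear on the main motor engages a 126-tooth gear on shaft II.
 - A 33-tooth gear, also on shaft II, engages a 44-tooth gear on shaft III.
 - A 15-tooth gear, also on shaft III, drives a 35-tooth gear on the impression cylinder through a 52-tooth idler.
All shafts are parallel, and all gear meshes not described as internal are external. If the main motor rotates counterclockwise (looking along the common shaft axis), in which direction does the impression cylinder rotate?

the main motor → shaft II: external mesh, 1 reversal → CW.
shaft II → shaft III: external mesh, 1 reversal → CCW.
shaft III → the impression cylinder: driver → idler → driven is 2 external meshes, 2 reversals → CCW.
4 reversals in total — an even number — so the impression cylinder turns the same way as the main motor.

counterclockwise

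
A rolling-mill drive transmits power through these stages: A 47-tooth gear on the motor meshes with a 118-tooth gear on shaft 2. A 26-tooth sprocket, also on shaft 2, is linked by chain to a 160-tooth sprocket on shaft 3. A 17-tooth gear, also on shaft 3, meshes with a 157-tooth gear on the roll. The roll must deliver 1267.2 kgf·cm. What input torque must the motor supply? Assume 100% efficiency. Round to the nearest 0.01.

8.88 kgf·cm

Overall ratio R = 2.5106 × 6.1538 × 9.2353 = 142.69.
Input torque = output torque / R = 1267.2 / 142.69 = 8.881 kgf·cm.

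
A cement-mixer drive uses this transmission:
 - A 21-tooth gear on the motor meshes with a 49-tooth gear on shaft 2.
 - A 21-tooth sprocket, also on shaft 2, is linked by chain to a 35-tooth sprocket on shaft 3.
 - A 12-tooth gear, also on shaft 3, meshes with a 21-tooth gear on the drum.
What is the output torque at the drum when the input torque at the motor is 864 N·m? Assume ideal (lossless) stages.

After the gear mesh (49/21): 864 × 2.3333 = 2016 N·m
After the chain (35/21): 2016 × 1.6667 = 3360 N·m
After the gear mesh (21/12): 3360 × 1.75 = 5880 N·m

5880 N·m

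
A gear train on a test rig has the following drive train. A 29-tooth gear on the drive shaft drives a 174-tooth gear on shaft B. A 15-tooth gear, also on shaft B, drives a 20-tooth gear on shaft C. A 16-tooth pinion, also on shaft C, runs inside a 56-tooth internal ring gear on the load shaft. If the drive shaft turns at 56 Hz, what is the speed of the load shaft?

gear mesh 174/29 = 6 → 56/6 = 9.3333 Hz
gear mesh 20/15 = 1.3333 → 9.3333/1.3333 = 7 Hz
internal gear 56/16 = 3.5 → 7/3.5 = 2 Hz

2 Hz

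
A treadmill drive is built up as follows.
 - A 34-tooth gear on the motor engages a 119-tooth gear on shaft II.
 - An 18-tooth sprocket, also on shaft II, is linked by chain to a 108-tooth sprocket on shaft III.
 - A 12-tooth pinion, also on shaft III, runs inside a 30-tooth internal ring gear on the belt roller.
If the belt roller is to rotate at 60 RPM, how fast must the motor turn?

3150 RPM

Overall ratio R = 3.5 × 6 × 2.5 = 52.5.
Required input speed = output speed × R = 60 × 52.5 = 3150 RPM.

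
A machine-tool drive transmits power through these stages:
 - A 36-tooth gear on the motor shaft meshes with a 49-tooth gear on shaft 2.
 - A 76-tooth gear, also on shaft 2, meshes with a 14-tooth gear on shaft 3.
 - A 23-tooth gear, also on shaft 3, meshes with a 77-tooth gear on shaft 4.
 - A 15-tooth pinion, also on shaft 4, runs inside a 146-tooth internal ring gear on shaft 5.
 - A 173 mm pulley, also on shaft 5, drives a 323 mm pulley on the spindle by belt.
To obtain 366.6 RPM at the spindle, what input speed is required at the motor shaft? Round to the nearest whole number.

Overall ratio R = 1.3611 × 0.18421 × 3.3478 × 9.7333 × 1.8671 = 15.254.
Required input speed = output speed × R = 366.6 × 15.254 = 5592.2 RPM.

5592 RPM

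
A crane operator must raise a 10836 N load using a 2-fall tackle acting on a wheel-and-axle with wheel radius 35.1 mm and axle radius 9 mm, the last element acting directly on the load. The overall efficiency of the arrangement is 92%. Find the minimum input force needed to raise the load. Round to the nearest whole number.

Block-and-tackle MA = number of supporting rope parts = 2.
Wheel-and-axle MA = R/r = 35.1/9 = 3.9.
Combined ideal MA = 2 × 3.9 = 7.8.
Actual MA = 7.8 × 0.92 = 7.176.
Effort = load / actual MA = 10836 / 7.176 = 1510 N.

1510 N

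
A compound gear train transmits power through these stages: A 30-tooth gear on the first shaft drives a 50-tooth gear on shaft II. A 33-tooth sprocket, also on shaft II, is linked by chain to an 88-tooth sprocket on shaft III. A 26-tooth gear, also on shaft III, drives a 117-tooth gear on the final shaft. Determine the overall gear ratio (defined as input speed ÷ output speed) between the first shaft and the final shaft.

20

Each stage contributes driven/driver: gear mesh 50/30 = 1.6667, chain 88/33 = 2.6667, gear mesh 117/26 = 4.5.
Overall: 1.6667 × 2.6667 × 4.5 = 20.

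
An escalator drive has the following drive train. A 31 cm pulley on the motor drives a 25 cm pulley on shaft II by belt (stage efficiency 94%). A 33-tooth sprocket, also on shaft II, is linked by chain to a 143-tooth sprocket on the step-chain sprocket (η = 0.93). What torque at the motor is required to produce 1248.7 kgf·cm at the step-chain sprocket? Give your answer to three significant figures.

Overall ratio R = 0.80645 × 4.3333 = 3.4946; overall efficiency η = 0.94 × 0.93 = 0.8742.
Input torque = output torque / (R × η) = 1248.7 / (3.4946 × 0.8742) = 408.74 kgf·cm.

409 kgf·cm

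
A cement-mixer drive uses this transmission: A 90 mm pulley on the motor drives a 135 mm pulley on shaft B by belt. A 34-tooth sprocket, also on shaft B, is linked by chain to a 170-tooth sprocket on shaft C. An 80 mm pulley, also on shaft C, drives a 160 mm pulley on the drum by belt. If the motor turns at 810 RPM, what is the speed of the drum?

Belt: ratio = 135/90 = 1.5, so shaft B turns at 810 / 1.5 = 540 RPM.
Chain: ratio = 170/34 = 5, so shaft C turns at 540 / 5 = 108 RPM.
Belt: ratio = 160/80 = 2, so the drum turns at 108 / 2 = 54 RPM.

54 RPM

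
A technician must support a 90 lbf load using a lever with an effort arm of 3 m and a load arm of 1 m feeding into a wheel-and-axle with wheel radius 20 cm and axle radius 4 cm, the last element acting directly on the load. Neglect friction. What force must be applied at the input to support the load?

6 lbf

Lever MA = effort arm / load arm = 3/1 = 3.
Wheel-and-axle MA = R/r = 20/4 = 5.
Combined ideal MA = 3 × 5 = 15.
Effort = load / MA = 90 / 15 = 6 lbf.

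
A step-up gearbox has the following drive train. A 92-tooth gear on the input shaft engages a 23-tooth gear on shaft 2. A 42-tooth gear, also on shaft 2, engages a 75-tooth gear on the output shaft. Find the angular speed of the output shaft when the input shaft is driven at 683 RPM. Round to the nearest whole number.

gear mesh 23/92 = 0.25 → 683/0.25 = 2732 RPM
gear mesh 75/42 = 1.7857 → 2732/1.7857 = 1529.9 RPM

1530 RPM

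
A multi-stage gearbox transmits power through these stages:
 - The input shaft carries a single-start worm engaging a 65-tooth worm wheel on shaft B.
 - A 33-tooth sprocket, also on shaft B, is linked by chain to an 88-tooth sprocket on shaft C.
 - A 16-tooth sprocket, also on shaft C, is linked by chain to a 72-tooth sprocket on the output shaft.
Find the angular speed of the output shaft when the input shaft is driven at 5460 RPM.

the input shaft → shaft B (worm, 65/1): 5460 ÷ 65 = 84 RPM
shaft B → shaft C (chain, 88/33): 84 ÷ 2.6667 = 31.5 RPM
shaft C → the output shaft (chain, 72/16): 31.5 ÷ 4.5 = 7 RPM

7 RPM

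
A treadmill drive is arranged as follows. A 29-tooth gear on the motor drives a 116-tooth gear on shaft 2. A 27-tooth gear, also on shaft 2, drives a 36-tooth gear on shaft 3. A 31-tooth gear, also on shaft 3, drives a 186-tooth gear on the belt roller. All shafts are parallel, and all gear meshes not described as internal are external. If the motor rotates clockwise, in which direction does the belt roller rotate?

counterclockwise

the motor → shaft 2: external mesh, 1 reversal → CCW.
shaft 2 → shaft 3: external mesh, 1 reversal → CW.
shaft 3 → the belt roller: external mesh, 1 reversal → CCW.
3 reversals in total — an odd number — so the belt roller turns opposite to the motor.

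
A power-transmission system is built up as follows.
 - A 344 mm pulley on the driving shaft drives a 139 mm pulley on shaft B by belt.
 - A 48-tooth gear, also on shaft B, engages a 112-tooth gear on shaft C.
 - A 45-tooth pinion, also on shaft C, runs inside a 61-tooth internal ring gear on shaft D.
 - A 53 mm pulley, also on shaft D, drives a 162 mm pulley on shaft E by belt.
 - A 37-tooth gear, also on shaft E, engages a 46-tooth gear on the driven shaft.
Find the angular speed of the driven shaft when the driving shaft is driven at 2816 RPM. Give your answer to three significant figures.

Belt: ratio = 139/344 = 0.40407, so shaft B turns at 2816 / 0.40407 = 6969.1 RPM.
Gear mesh: ratio = 112/48 = 2.3333, so shaft C turns at 6969.1 / 2.3333 = 2986.8 RPM.
Internal gear: ratio = 61/45 = 1.3556, so shaft D turns at 2986.8 / 1.3556 = 2203.3 RPM.
Belt: ratio = 162/53 = 3.0566, so shaft E turns at 2203.3 / 3.0566 = 720.85 RPM.
Gear mesh: ratio = 46/37 = 1.2432, so the driven shaft turns at 720.85 / 1.2432 = 579.81 RPM.

580 RPM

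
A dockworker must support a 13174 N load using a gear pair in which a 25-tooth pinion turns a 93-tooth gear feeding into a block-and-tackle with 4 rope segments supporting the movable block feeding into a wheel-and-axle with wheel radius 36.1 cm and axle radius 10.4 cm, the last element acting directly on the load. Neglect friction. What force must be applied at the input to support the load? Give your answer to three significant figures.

255 N

Gear pair MA = 93/25 = 3.72.
Block-and-tackle MA = number of supporting rope parts = 4.
Wheel-and-axle MA = R/r = 36.1/10.4 = 3.4712.
Combined ideal MA = 3.72 × 4 × 3.4712 = 51.651.
Effort = load / MA = 13174 / 51.651 = 255.06 N.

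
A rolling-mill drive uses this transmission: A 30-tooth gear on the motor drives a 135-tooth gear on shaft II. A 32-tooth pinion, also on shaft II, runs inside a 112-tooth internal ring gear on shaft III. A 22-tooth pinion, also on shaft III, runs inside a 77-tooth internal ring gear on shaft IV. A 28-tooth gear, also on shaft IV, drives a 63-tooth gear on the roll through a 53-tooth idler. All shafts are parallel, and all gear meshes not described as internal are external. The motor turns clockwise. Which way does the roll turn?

the motor → shaft II: external mesh, 1 reversal → CCW.
shaft II → shaft III: internal mesh, same direction → CCW.
shaft III → shaft IV: internal mesh, same direction → CCW.
shaft IV → the roll: driver → idler → driven is 2 external meshes, 2 reversals → CCW.
3 reversals in total — an odd number — so the roll turns opposite to the motor.

anticlockwise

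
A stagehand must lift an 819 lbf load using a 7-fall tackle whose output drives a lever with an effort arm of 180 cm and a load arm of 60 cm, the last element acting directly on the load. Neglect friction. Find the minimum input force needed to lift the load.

39 lbf

Block-and-tackle MA = number of supporting rope parts = 7.
Lever MA = effort arm / load arm = 180/60 = 3.
Combined ideal MA = 7 × 3 = 21.
Effort = load / MA = 819 / 21 = 39 lbf.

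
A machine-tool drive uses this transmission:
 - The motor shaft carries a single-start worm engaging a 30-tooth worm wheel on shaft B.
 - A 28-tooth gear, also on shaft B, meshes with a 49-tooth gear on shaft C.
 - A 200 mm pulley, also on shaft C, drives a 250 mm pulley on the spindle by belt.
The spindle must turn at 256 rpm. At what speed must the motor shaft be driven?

Overall ratio R = 30 × 1.75 × 1.25 = 65.625.
Required input speed = output speed × R = 256 × 65.625 = 16800 rpm.

16800 rpm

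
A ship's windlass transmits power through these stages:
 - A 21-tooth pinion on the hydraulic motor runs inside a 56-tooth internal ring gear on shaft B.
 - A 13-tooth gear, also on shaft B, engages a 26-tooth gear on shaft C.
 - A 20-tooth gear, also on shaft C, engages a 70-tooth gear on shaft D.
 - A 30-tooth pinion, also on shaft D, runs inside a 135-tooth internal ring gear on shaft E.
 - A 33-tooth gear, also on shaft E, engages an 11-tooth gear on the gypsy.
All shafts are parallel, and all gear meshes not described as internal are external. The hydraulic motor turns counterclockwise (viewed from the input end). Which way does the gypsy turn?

clockwise

the hydraulic motor → shaft B: internal mesh, same direction → CCW.
shaft B → shaft C: external mesh, 1 reversal → CW.
shaft C → shaft D: external mesh, 1 reversal → CCW.
shaft D → shaft E: internal mesh, same direction → CCW.
shaft E → the gypsy: external mesh, 1 reversal → CW.
3 reversals in total — an odd number — so the gypsy turns opposite to the hydraulic motor.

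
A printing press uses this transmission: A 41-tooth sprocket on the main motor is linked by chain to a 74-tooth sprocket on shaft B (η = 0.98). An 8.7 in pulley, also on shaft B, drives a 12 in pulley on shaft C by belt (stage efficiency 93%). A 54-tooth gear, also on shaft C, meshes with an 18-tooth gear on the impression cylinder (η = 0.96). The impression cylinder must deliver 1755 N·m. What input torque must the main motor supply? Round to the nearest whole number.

Overall ratio R = 1.8049 × 1.3793 × 0.33333 = 0.82983; overall efficiency η = 0.98 × 0.93 × 0.96 = 0.8749.
Input torque = output torque / (R × η) = 1755 / (0.82983 × 0.8749) = 2417.2 N·m.

2417 N·m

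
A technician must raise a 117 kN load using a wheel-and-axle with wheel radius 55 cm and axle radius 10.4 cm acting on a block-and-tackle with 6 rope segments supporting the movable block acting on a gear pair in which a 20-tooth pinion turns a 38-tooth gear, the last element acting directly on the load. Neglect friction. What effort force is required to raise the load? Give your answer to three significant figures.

1.94 kN

Wheel-and-axle MA = R/r = 55/10.4 = 5.2885.
Block-and-tackle MA = number of supporting rope parts = 6.
Gear pair MA = 38/20 = 1.9.
Combined ideal MA = 5.2885 × 6 × 1.9 = 60.288.
Effort = load / MA = 117 / 60.288 = 1.9407 kN.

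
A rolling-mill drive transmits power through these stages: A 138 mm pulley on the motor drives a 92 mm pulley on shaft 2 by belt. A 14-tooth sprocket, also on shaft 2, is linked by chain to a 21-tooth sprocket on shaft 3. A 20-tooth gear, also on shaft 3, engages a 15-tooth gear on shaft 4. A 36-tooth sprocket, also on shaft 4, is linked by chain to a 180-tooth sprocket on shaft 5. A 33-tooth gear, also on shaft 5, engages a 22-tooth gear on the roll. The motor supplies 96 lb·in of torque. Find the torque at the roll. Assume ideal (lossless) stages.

240 lb·in

Belt: ratio = 92/138 = 0.66667; torque at shaft 2 = 96 × 0.66667 = 64 lb·in.
Chain: ratio = 21/14 = 1.5; torque at shaft 3 = 64 × 1.5 = 96 lb·in.
Gear mesh: ratio = 15/20 = 0.75; torque at shaft 4 = 96 × 0.75 = 72 lb·in.
Chain: ratio = 180/36 = 5; torque at shaft 5 = 72 × 5 = 360 lb·in.
Gear mesh: ratio = 22/33 = 0.66667; torque at the roll = 360 × 0.66667 = 240 lb·in.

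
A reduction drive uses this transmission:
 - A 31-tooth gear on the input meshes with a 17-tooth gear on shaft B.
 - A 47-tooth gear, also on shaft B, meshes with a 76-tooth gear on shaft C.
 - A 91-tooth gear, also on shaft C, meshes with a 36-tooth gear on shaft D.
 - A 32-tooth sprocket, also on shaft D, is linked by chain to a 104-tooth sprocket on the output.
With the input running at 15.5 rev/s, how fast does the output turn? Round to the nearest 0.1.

the input → shaft B (gear mesh, 17/31): 15.5 ÷ 0.54839 = 28.265 rev/s
shaft B → shaft C (gear mesh, 76/47): 28.265 ÷ 1.617 = 17.479 rev/s
shaft C → shaft D (gear mesh, 36/91): 17.479 ÷ 0.3956 = 44.184 rev/s
shaft D → the output (chain, 104/32): 44.184 ÷ 3.25 = 13.595 rev/s

13.6 rev/s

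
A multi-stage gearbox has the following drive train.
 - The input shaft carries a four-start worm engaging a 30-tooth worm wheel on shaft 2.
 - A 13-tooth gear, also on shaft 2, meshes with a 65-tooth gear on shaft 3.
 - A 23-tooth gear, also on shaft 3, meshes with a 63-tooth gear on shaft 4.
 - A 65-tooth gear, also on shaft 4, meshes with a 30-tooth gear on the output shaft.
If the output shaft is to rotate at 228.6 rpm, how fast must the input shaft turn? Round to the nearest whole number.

10837 rpm

Overall ratio R = 7.5 × 5 × 2.7391 × 0.46154 = 47.408.
Required input speed = output speed × R = 228.6 × 47.408 = 10837 rpm.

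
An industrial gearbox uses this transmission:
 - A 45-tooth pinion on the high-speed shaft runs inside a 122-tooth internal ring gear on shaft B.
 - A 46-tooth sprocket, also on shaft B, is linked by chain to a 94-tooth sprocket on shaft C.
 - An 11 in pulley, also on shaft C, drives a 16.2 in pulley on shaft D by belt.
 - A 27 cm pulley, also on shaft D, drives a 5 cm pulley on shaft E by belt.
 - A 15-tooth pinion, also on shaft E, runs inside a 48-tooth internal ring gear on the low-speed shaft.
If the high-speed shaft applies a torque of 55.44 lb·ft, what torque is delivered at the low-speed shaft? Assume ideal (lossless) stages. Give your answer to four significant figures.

Internal gear: ratio = 122/45 = 2.7111; torque at shaft B = 55.44 × 2.7111 = 150.3 lb·ft.
Chain: ratio = 94/46 = 2.0435; torque at shaft C = 150.3 × 2.0435 = 307.14 lb·ft.
Belt: ratio = 16.2/11 = 1.4727; torque at shaft D = 307.14 × 1.4727 = 452.34 lb·ft.
Belt: ratio = 5/27 = 0.18519; torque at shaft E = 452.34 × 0.18519 = 83.766 lb·ft.
Internal gear: ratio = 48/15 = 3.2; torque at the low-speed shaft = 83.766 × 3.2 = 268.05 lb·ft.

268.1 lb·ft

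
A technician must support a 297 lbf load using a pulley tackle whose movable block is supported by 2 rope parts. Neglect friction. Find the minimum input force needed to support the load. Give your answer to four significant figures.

Block-and-tackle MA = number of supporting rope parts = 2.
Effort = load / MA = 297 / 2 = 148.5 lbf.

148.5 lbf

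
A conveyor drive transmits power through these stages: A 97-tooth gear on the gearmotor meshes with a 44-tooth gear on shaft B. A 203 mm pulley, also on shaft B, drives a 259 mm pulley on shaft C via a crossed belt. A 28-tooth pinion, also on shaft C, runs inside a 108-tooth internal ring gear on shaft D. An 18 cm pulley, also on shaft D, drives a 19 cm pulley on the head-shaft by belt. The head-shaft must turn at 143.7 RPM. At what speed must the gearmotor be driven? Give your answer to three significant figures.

339 RPM

Overall ratio R = 0.45361 × 1.2759 × 3.8571 × 1.0556 = 2.3563.
Required input speed = output speed × R = 143.7 × 2.3563 = 338.6 RPM.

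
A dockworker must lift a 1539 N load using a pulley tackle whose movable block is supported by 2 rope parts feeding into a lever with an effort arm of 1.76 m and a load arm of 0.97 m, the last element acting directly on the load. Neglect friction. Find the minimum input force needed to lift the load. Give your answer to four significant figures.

424.1 N

Block-and-tackle MA = number of supporting rope parts = 2.
Lever MA = effort arm / load arm = 1.76/0.97 = 1.8144.
Combined ideal MA = 2 × 1.8144 = 3.6289.
Effort = load / MA = 1539 / 3.6289 = 424.1 N.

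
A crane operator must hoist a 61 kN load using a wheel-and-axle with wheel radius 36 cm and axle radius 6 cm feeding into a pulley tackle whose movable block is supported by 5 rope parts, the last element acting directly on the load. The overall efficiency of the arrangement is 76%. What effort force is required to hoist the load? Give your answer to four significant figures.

2.675 kN

Wheel-and-axle MA = R/r = 36/6 = 6.
Block-and-tackle MA = number of supporting rope parts = 5.
Combined ideal MA = 6 × 5 = 30.
Actual MA = 30 × 0.76 = 22.8.
Effort = load / actual MA = 61 / 22.8 = 2.6754 kN.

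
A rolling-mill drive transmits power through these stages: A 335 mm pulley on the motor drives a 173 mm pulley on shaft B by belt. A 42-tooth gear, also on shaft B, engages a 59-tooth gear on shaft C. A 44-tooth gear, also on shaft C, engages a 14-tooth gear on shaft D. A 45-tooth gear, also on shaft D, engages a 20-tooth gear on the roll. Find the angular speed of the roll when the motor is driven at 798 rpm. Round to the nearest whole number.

7779 rpm

the motor → shaft B (belt, 173/335): 798 ÷ 0.51642 = 1545.3 rpm
shaft B → shaft C (gear mesh, 59/42): 1545.3 ÷ 1.4048 = 1100 rpm
shaft C → shaft D (gear mesh, 14/44): 1100 ÷ 0.31818 = 3457.2 rpm
shaft D → the roll (gear mesh, 20/45): 3457.2 ÷ 0.44444 = 7778.7 rpm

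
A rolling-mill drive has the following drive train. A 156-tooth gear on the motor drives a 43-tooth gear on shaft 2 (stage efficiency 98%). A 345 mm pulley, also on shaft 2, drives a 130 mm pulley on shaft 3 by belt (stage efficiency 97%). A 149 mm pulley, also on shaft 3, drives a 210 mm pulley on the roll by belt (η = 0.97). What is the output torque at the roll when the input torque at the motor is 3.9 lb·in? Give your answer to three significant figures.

0.526 lb·in

gear mesh 43/156 = 0.27564 → τ = 3.9·0.27564·0.98 = 1.0535 lb·in
belt 130/345 = 0.37681 → τ = 1.0535·0.37681·0.97 = 0.38506 lb·in
belt 210/149 = 1.4094 → τ = 0.38506·1.4094·0.97 = 0.52642 lb·in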